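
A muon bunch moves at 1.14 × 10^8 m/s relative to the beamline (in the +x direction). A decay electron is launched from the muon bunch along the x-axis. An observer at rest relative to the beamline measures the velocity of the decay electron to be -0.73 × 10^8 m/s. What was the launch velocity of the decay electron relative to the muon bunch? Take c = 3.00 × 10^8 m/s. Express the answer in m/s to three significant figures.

v = 0.380c, u = -0.243c.
Invert the composition law: u' = (u − v)/(1 − uv/c²).
u' = (-0.243 − 0.380) / (1 − (-0.243)(0.380)) = -0.6233/1.0925 = -0.5706.
u' = -0.5706 × 3.00 × 10^8 m/s.

-1.71 × 10^8 m/s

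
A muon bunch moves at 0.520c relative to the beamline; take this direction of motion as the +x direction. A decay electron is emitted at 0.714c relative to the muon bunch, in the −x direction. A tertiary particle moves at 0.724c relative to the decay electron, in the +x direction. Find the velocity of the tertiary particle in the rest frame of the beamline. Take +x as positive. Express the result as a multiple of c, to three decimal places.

Apply u = (u' + v)/(1 + u'v/c²) successively, working outward toward the beamline.
Start: velocity of the muon bunch relative to the beamline = 0.5200c.
Compose with the decay electron (u' = -0.714 in the muon bunch frame): u_1 = (-0.714 + 0.520) / (1 + (-0.714)·0.520) = -0.1940/0.6287 = -0.3086.
Compose with the tertiary particle (u' = 0.724 in the decay electron frame): u_2 = (0.724 + (-0.309)) / (1 + 0.724·(-0.309)) = 0.4154/0.7766 = 0.5349.

+0.535c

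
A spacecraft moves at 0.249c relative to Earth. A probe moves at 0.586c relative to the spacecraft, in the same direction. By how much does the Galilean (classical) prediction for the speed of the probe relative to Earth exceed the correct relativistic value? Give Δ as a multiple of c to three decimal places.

Δ = 0.106c

Galilean: u_cl = 0.586 + 0.249 = 0.8350.
Relativistic: u_rel = (0.586 + 0.249) / (1 + 0.586·0.249) = 0.8350/1.1459 = 0.7287.
Δ = 0.8350 − 0.7287 = 0.1063.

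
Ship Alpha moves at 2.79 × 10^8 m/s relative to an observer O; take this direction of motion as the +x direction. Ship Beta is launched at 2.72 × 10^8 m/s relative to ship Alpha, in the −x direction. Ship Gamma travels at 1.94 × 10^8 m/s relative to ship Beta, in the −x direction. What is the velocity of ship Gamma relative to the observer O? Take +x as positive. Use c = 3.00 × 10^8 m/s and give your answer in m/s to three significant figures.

-1.65 × 10^8 m/s

Apply u = (u' + v)/(1 + u'v/c²) successively, working outward toward the observer O.
(Dividing each given speed by c = 3.00 × 10^8 m/s to work in units of c.)
Start: velocity of ship Alpha relative to the observer O = 0.9300c.
Compose with ship Beta (u' = -0.907 in ship Alpha frame): u_1 = (-0.907 + 0.930) / (1 + (-0.907)·0.930) = 0.0233/0.1568 = 0.1488.
Compose with ship Gamma (u' = -0.647 in ship Beta frame): u_2 = (-0.647 + 0.149) / (1 + (-0.647)·0.149) = -0.4979/0.9038 = -0.5509.
So u = -0.5509 × 3.00 × 10^8 m/s.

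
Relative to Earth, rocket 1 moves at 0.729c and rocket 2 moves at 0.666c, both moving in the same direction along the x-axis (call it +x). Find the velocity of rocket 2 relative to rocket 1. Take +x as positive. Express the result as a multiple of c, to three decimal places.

-0.122c

β_A = 0.729, β_B = 0.666.
Transform to A's frame with the inverse velocity-addition law: u' = (u − v)/(1 − uv/c²), taking u = β_B and v = β_A.
u' = (0.666 − 0.729) / (1 − (0.729)(0.666)) = -0.0630/0.5145 = -0.1225.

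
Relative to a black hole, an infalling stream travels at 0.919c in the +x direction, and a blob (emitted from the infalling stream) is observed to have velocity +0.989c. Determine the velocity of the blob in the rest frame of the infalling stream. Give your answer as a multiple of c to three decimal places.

+0.768c

Invert the composition law: u' = (u − v)/(1 − uv/c²).
u' = (0.989 − 0.919) / (1 − (0.989)(0.919)) = 0.0700/0.0911 = 0.7683.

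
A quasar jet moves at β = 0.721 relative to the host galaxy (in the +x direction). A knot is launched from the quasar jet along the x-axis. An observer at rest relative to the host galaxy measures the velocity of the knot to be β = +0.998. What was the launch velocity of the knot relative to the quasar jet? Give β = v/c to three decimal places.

Invert the composition law: u' = (u − v)/(1 − uv/c²).
u' = (0.998 − 0.721) / (1 − (0.998)(0.721)) = 0.2770/0.2804 = 0.9877.

β = +0.988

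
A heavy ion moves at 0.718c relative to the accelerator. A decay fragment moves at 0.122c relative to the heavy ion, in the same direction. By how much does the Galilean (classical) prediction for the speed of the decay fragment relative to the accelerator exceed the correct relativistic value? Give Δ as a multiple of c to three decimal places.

Δ = 0.068c

Galilean: u_cl = 0.122 + 0.718 = 0.8400.
Relativistic: u_rel = (0.122 + 0.718) / (1 + 0.122·0.718) = 0.8400/1.0876 = 0.7723.
Δ = 0.8400 − 0.7723 = 0.0677.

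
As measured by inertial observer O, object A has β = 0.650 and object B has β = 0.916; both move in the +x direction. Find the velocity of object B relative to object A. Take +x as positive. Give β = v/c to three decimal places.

β = +0.657

β_A = 0.650, β_B = 0.916.
Transform to A's frame with the inverse velocity-addition law: u' = (u − v)/(1 − uv/c²), taking u = β_B and v = β_A.
u' = (0.916 − 0.650) / (1 − (0.650)(0.916)) = 0.2660/0.4046 = 0.6574.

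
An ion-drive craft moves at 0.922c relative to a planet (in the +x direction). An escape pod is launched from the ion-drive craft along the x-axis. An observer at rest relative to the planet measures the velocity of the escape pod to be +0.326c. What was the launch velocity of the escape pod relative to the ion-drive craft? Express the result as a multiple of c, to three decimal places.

Invert the composition law: u' = (u − v)/(1 − uv/c²).
u' = (0.326 − 0.922) / (1 − (0.326)(0.922)) = -0.5960/0.6994 = -0.8521.

-0.852c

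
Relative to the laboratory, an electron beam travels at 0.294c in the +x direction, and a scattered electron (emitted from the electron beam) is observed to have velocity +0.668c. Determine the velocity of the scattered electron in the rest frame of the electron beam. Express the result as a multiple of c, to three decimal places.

+0.465c

Invert the composition law: u' = (u − v)/(1 − uv/c²).
u' = (0.668 − 0.294) / (1 − (0.668)(0.294)) = 0.3740/0.8036 = 0.4654.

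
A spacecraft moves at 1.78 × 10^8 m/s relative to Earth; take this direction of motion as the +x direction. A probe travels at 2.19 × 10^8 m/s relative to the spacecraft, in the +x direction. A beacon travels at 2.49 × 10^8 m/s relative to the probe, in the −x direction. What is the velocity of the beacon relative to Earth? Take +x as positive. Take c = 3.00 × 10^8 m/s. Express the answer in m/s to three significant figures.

Apply u = (u' + v)/(1 + u'v/c²) successively, working outward toward Earth.
(Dividing each given speed by c = 3.00 × 10^8 m/s to work in units of c.)
Start: velocity of the spacecraft relative to Earth = 0.5933c.
Compose with the probe (u' = 0.730 in the spacecraft frame): u_1 = (0.730 + 0.593) / (1 + 0.730·0.593) = 1.3233/1.4331 = 0.9234.
Compose with the beacon (u' = -0.830 in the probe frame): u_2 = (-0.830 + 0.923) / (1 + (-0.830)·0.923) = 0.0934/0.2336 = 0.3998.
So u = 0.3998 × 3.00 × 10^8 m/s.

+1.20 × 10^8 m/s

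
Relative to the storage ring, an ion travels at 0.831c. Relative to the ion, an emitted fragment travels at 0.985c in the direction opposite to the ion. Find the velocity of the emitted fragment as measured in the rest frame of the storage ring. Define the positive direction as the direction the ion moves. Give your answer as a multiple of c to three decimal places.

With v = 0.831 and u' = -0.985 (in units of c),
u = (u' + v)/(1 + u'v/c²):
u = (-0.985 + 0.831) / (1 + (-0.985)·0.831) = -0.1540/0.1815 = -0.8486

-0.849c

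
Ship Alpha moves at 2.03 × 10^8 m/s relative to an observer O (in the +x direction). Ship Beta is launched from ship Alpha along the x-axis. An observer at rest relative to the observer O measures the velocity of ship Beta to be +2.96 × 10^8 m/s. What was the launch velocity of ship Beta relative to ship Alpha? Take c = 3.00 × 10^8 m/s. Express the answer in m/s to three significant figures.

v = 0.677c, u = 0.987c.
Invert the composition law: u' = (u − v)/(1 − uv/c²).
u' = (0.987 − 0.677) / (1 − (0.987)(0.677)) = 0.3100/0.3324 = 0.9327.
u' = 0.9327 × 3.00 × 10^8 m/s.

+2.80 × 10^8 m/s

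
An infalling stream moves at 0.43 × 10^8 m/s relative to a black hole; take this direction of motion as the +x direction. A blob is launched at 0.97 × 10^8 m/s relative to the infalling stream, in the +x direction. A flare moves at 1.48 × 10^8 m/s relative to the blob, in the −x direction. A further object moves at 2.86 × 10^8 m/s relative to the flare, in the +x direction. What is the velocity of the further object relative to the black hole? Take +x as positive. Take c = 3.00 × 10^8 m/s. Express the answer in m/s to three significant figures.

Apply u = (u' + v)/(1 + u'v/c²) successively, working outward toward the black hole.
(Dividing each given speed by c = 3.00 × 10^8 m/s to work in units of c.)
Start: velocity of the infalling stream relative to the black hole = 0.1433c.
Compose with the blob (u' = 0.323 in the infalling stream frame): u_1 = (0.323 + 0.143) / (1 + 0.323·0.143) = 0.4667/1.0463 = 0.4460.
Compose with the flare (u' = -0.493 in the blob frame): u_2 = (-0.493 + 0.446) / (1 + (-0.493)·0.446) = -0.0473/0.7800 = -0.0607.
Compose with the further object (u' = 0.953 in the flare frame): u_3 = (0.953 + (-0.061)) / (1 + 0.953·(-0.061)) = 0.8926/0.9421 = 0.9475.
So u = 0.9475 × 3.00 × 10^8 m/s.

+2.84 × 10^8 m/s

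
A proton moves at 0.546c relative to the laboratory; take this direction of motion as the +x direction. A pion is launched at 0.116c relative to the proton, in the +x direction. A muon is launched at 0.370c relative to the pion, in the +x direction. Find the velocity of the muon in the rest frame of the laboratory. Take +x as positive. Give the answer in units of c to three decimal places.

0.807c

Apply u = (u' + v)/(1 + u'v/c²) successively, working outward toward the laboratory.
Start: velocity of the proton relative to the laboratory = 0.5460c.
Compose with the pion (u' = 0.116 in the proton frame): u_1 = (0.116 + 0.546) / (1 + 0.116·0.546) = 0.6620/1.0633 = 0.6226.
Compose with the muon (u' = 0.370 in the pion frame): u_2 = (0.370 + 0.623) / (1 + 0.370·0.623) = 0.9926/1.2304 = 0.8067.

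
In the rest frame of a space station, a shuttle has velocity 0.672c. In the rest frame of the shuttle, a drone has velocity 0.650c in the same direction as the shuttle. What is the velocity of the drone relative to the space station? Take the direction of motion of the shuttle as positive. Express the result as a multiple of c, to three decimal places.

0.920c

With v = 0.672 and u' = 0.650 (in units of c),
u = (u' + v)/(1 + u'v/c²):
u = (0.650 + 0.672) / (1 + 0.650·0.672) = 1.3220/1.4368 = 0.9201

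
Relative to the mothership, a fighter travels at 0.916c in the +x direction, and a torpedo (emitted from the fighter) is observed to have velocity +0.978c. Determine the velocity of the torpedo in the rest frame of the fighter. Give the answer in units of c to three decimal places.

Invert the composition law: u' = (u − v)/(1 − uv/c²).
u' = (0.978 − 0.916) / (1 − (0.978)(0.916)) = 0.0620/0.1042 = 0.5953.

+0.595c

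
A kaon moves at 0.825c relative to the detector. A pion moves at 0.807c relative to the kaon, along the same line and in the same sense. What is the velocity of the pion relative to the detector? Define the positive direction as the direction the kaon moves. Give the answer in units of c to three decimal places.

0.980c

With v = 0.825 and u' = 0.807 (in units of c),
u = (u' + v)/(1 + u'v/c²):
u = (0.807 + 0.825) / (1 + 0.807·0.825) = 1.6320/1.6658 = 0.9797
(Galilean addition would give +1.632c, exceeding c.)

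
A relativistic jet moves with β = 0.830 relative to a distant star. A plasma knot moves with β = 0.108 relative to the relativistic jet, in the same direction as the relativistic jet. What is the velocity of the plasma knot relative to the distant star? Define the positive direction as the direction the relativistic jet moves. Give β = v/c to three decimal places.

With v = 0.830 and u' = 0.108 (in units of c),
u = (u' + v)/(1 + u'v/c²):
u = (0.108 + 0.830) / (1 + 0.108·0.830) = 0.9380/1.0896 = 0.8608

β = 0.861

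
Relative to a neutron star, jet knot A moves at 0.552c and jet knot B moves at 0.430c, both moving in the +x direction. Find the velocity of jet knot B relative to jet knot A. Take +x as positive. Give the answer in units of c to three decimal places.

β_A = 0.552, β_B = 0.430.
Transform to A's frame with the inverse velocity-addition law: u' = (u − v)/(1 − uv/c²), taking u = β_B and v = β_A.
u' = (0.430 − 0.552) / (1 − (0.552)(0.430)) = -0.1220/0.7626 = -0.1600.

-0.160c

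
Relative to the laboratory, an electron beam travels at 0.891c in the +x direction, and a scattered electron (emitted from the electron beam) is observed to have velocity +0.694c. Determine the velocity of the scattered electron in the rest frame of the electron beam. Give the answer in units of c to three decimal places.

-0.516c

Invert the composition law: u' = (u − v)/(1 − uv/c²).
u' = (0.694 − 0.891) / (1 − (0.694)(0.891)) = -0.1970/0.3816 = -0.5162.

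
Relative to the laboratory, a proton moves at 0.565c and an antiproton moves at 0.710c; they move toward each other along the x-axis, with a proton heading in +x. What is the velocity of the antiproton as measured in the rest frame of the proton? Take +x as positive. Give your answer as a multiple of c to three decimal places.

β_A = 0.565, β_B = -0.710.
Transform to A's frame with the inverse velocity-addition law: u' = (u − v)/(1 − uv/c²), taking u = β_B and v = β_A.
u' = (-0.710 − 0.565) / (1 − (0.565)(-0.710)) = -1.2750/1.4011 = -0.9100.

-0.910c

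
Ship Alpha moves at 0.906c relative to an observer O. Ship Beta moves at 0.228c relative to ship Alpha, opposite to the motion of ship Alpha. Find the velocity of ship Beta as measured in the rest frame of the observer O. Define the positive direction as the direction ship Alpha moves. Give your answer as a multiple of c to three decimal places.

+0.855c

With v = 0.906 and u' = -0.228 (in units of c),
u = (u' + v)/(1 + u'v/c²):
u = (-0.228 + 0.906) / (1 + (-0.228)·0.906) = 0.6780/0.7934 = 0.8545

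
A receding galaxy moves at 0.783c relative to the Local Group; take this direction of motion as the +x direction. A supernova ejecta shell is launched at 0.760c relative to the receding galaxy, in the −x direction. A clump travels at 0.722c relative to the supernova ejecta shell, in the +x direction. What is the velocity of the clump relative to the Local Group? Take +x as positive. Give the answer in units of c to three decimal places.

Apply u = (u' + v)/(1 + u'v/c²) successively, working outward toward the Local Group.
Start: velocity of the receding galaxy relative to the Local Group = 0.7830c.
Compose with the supernova ejecta shell (u' = -0.760 in the receding galaxy frame): u_1 = (-0.760 + 0.783) / (1 + (-0.760)·0.783) = 0.0230/0.4049 = 0.0568.
Compose with the clump (u' = 0.722 in the supernova ejecta shell frame): u_2 = (0.722 + 0.057) / (1 + 0.722·0.057) = 0.7788/1.0410 = 0.7481.

+0.748c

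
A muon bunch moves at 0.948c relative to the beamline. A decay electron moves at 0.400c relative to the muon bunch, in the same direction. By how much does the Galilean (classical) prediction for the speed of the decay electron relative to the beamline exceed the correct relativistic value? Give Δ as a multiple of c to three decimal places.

Galilean: u_cl = 0.400 + 0.948 = 1.3480.
Relativistic: u_rel = (0.400 + 0.948) / (1 + 0.400·0.948) = 1.3480/1.3792 = 0.9774.
Δ = 1.3480 − 0.9774 = 0.3706.
(The classical prediction exceeds c; the relativistic result does not.)

Δ = 0.371c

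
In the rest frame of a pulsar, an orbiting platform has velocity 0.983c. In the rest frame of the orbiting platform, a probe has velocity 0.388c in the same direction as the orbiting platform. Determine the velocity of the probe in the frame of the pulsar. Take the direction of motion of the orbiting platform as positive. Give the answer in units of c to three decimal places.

0.992c

With v = 0.983 and u' = 0.388 (in units of c),
u = (u' + v)/(1 + u'v/c²):
u = (0.388 + 0.983) / (1 + 0.388·0.983) = 1.3710/1.3814 = 0.9925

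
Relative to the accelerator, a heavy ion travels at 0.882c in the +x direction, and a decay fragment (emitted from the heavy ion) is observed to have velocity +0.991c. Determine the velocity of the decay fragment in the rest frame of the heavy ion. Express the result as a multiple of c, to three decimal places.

+0.866c

Invert the composition law: u' = (u − v)/(1 − uv/c²).
u' = (0.991 − 0.882) / (1 − (0.991)(0.882)) = 0.1090/0.1259 = 0.8655.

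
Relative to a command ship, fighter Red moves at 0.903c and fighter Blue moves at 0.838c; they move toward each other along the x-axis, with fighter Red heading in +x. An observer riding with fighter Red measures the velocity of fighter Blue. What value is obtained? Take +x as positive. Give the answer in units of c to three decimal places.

β_A = 0.903, β_B = -0.838.
Transform to A's frame with the inverse velocity-addition law: u' = (u − v)/(1 − uv/c²), taking u = β_B and v = β_A.
u' = (-0.838 − 0.903) / (1 − (0.903)(-0.838)) = -1.7410/1.7567 = -0.9911.

-0.991c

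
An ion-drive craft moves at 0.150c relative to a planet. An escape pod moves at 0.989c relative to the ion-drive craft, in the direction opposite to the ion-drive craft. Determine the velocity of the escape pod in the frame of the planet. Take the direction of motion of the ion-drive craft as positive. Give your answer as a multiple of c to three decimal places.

-0.985c

With v = 0.150 and u' = -0.989 (in units of c),
u = (u' + v)/(1 + u'v/c²):
u = (-0.989 + 0.150) / (1 + (-0.989)·0.150) = -0.8390/0.8517 = -0.9851
(Galilean addition would give -0.839c.)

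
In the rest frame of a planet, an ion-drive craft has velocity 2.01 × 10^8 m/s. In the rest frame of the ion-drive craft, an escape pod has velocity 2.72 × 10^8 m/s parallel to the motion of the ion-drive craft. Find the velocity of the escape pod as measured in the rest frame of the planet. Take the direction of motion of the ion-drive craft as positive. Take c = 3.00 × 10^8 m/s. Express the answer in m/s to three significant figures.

In units of c (dividing by 3.00 × 10^8 m/s): v = 0.670, u' = 0.907.
u = (u' + v)/(1 + u'v/c²):
u = (0.907 + 0.670) / (1 + 0.907·0.670) = 1.5767/1.6075 = 0.9808
Converting back: u = 0.9808 × 3.00 × 10^8 m/s.

2.94 × 10^8 m/s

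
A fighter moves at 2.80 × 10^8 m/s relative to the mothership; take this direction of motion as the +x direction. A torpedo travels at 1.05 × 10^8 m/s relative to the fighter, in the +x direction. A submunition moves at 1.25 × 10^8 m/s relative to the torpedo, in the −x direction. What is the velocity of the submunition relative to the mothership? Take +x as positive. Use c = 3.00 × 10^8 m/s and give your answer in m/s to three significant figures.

+2.77 × 10^8 m/s

Apply u = (u' + v)/(1 + u'v/c²) successively, working outward toward the mothership.
(Dividing each given speed by c = 3.00 × 10^8 m/s to work in units of c.)
Start: velocity of the fighter relative to the mothership = 0.9333c.
Compose with the torpedo (u' = 0.350 in the fighter frame): u_1 = (0.350 + 0.933) / (1 + 0.350·0.933) = 1.2833/1.3267 = 0.9673.
Compose with the submunition (u' = -0.417 in the torpedo frame): u_2 = (-0.417 + 0.967) / (1 + (-0.417)·0.967) = 0.5507/0.5969 = 0.9225.
So u = 0.9225 × 3.00 × 10^8 m/s.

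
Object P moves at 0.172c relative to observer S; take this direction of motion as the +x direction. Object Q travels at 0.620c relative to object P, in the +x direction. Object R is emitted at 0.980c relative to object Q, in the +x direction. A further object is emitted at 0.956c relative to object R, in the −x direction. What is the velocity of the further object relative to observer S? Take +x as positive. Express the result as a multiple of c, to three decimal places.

+0.861c

Apply u = (u' + v)/(1 + u'v/c²) successively, working outward toward observer S.
Start: velocity of object P relative to observer S = 0.1720c.
Compose with object Q (u' = 0.620 in object P frame): u_1 = (0.620 + 0.172) / (1 + 0.620·0.172) = 0.7920/1.1066 = 0.7157.
Compose with object R (u' = 0.980 in object Q frame): u_2 = (0.980 + 0.716) / (1 + 0.980·0.716) = 1.6957/1.7014 = 0.9967.
Compose with the further object (u' = -0.956 in object R frame): u_3 = (-0.956 + 0.997) / (1 + (-0.956)·0.997) = 0.0407/0.0472 = 0.8615.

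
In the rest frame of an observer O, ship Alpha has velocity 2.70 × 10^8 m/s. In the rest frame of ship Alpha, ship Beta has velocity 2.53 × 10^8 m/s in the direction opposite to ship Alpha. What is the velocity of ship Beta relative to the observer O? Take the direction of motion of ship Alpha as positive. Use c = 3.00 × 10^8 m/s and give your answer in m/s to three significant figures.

+7.05 × 10^7 m/s

In units of c (dividing by 3.00 × 10^8 m/s): v = 0.900, u' = -0.843.
u = (u' + v)/(1 + u'v/c²):
u = (-0.843 + 0.900) / (1 + (-0.843)·0.900) = 0.0567/0.2410 = 0.2351
(Galilean addition would give +0.057c.)
Converting back: u = 0.2351 × 3.00 × 10^8 m/s.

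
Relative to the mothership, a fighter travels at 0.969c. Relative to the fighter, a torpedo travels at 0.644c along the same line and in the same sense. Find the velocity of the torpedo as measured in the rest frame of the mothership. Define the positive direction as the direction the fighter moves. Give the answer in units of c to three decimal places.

With v = 0.969 and u' = 0.644 (in units of c),
u = (u' + v)/(1 + u'v/c²):
u = (0.644 + 0.969) / (1 + 0.644·0.969) = 1.6130/1.6240 = 0.9932
(Galilean addition would give +1.613c, exceeding c.)

0.993c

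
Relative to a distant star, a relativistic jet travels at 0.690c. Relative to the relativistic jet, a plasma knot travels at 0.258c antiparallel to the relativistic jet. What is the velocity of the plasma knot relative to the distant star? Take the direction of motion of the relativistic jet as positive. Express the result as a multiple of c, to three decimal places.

With v = 0.690 and u' = -0.258 (in units of c),
u = (u' + v)/(1 + u'v/c²):
u = (-0.258 + 0.690) / (1 + (-0.258)·0.690) = 0.4320/0.8220 = 0.5256

+0.526c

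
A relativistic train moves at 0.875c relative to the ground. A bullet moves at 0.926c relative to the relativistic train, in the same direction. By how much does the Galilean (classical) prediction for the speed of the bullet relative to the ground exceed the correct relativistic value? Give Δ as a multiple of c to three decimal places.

Galilean: u_cl = 0.926 + 0.875 = 1.8010.
Relativistic: u_rel = (0.926 + 0.875) / (1 + 0.926·0.875) = 1.8010/1.8102 = 0.9949.
Δ = 1.8010 − 0.9949 = 0.8061.
(The classical prediction exceeds c; the relativistic result does not.)

Δ = 0.806c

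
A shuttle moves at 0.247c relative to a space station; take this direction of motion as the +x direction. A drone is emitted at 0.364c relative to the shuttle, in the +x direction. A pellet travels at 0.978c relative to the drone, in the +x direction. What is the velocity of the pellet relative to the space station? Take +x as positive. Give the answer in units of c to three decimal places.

0.994c

Apply u = (u' + v)/(1 + u'v/c²) successively, working outward toward the space station.
Start: velocity of the shuttle relative to the space station = 0.2470c.
Compose with the drone (u' = 0.364 in the shuttle frame): u_1 = (0.364 + 0.247) / (1 + 0.364·0.247) = 0.6110/1.0899 = 0.5606.
Compose with the pellet (u' = 0.978 in the drone frame): u_2 = (0.978 + 0.561) / (1 + 0.978·0.561) = 1.5386/1.5483 = 0.9938.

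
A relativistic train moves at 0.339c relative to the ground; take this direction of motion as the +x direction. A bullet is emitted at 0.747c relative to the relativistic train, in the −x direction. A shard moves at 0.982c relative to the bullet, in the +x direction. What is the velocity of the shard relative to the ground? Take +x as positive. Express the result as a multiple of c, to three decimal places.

+0.940c

Apply u = (u' + v)/(1 + u'v/c²) successively, working outward toward the ground.
Start: velocity of the relativistic train relative to the ground = 0.3390c.
Compose with the bullet (u' = -0.747 in the relativistic train frame): u_1 = (-0.747 + 0.339) / (1 + (-0.747)·0.339) = -0.4080/0.7468 = -0.5464.
Compose with the shard (u' = 0.982 in the bullet frame): u_2 = (0.982 + (-0.546)) / (1 + 0.982·(-0.546)) = 0.4356/0.4635 = 0.9399.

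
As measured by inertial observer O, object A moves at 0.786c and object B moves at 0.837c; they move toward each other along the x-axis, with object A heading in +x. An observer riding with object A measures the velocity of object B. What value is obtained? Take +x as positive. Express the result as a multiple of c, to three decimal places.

β_A = 0.786, β_B = -0.837.
Transform to A's frame with the inverse velocity-addition law: u' = (u − v)/(1 − uv/c²), taking u = β_B and v = β_A.
u' = (-0.837 − 0.786) / (1 − (0.786)(-0.837)) = -1.6230/1.6579 = -0.9790.

-0.979c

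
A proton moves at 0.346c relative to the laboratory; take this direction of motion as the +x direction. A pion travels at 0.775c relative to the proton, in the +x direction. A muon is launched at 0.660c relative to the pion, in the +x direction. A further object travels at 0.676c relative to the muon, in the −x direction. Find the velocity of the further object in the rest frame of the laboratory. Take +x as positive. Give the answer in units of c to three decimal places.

+0.877c

Apply u = (u' + v)/(1 + u'v/c²) successively, working outward toward the laboratory.
Start: velocity of the proton relative to the laboratory = 0.3460c.
Compose with the pion (u' = 0.775 in the proton frame): u_1 = (0.775 + 0.346) / (1 + 0.775·0.346) = 1.1210/1.2682 = 0.8840.
Compose with the muon (u' = 0.660 in the pion frame): u_2 = (0.660 + 0.884) / (1 + 0.660·0.884) = 1.5440/1.5834 = 0.9751.
Compose with the further object (u' = -0.676 in the muon frame): u_3 = (-0.676 + 0.975) / (1 + (-0.676)·0.975) = 0.2991/0.3408 = 0.8775.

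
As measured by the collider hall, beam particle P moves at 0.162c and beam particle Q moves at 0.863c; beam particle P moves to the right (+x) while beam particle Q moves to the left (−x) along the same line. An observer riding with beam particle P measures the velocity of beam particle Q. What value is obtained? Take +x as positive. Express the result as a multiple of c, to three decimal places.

β_A = 0.162, β_B = -0.863.
Transform to A's frame with the inverse velocity-addition law: u' = (u − v)/(1 − uv/c²), taking u = β_B and v = β_A.
u' = (-0.863 − 0.162) / (1 − (0.162)(-0.863)) = -1.0250/1.1398 = -0.8993.

-0.899c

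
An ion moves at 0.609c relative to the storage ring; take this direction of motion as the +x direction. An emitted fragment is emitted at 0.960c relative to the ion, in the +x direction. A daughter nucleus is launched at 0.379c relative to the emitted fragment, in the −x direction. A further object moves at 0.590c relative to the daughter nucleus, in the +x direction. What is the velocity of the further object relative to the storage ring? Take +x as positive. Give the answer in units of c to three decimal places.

+0.994c

Apply u = (u' + v)/(1 + u'v/c²) successively, working outward toward the storage ring.
Start: velocity of the ion relative to the storage ring = 0.6090c.
Compose with the emitted fragment (u' = 0.960 in the ion frame): u_1 = (0.960 + 0.609) / (1 + 0.960·0.609) = 1.5690/1.5846 = 0.9901.
Compose with the daughter nucleus (u' = -0.379 in the emitted fragment frame): u_2 = (-0.379 + 0.990) / (1 + (-0.379)·0.990) = 0.6111/0.6247 = 0.9782.
Compose with the further object (u' = 0.590 in the daughter nucleus frame): u_3 = (0.590 + 0.978) / (1 + 0.590·0.978) = 1.5682/1.5771 = 0.9943.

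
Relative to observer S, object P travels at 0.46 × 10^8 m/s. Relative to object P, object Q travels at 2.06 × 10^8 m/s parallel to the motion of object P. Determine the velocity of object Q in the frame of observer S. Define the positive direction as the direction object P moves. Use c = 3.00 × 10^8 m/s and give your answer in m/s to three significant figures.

In units of c (dividing by 3.00 × 10^8 m/s): v = 0.153, u' = 0.687.
u = (u' + v)/(1 + u'v/c²):
u = (0.687 + 0.153) / (1 + 0.687·0.153) = 0.8400/1.1053 = 0.7600
(Galilean addition would give +0.840c.)
Converting back: u = 0.7600 × 3.00 × 10^8 m/s.

2.28 × 10^8 m/s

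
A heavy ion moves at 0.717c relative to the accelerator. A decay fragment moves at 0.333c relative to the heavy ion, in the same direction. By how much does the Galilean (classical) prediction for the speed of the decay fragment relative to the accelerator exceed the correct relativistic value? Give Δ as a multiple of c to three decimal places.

Δ = 0.202c

Galilean: u_cl = 0.333 + 0.717 = 1.0500.
Relativistic: u_rel = (0.333 + 0.717) / (1 + 0.333·0.717) = 1.0500/1.2388 = 0.8476.
Δ = 1.0500 − 0.8476 = 0.2024.
(The classical prediction exceeds c; the relativistic result does not.)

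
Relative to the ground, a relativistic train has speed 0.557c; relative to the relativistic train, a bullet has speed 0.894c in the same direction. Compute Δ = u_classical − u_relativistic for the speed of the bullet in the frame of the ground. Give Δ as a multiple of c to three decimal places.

Galilean: u_cl = 0.894 + 0.557 = 1.4510.
Relativistic: u_rel = (0.894 + 0.557) / (1 + 0.894·0.557) = 1.4510/1.4980 = 0.9687.
Δ = 1.4510 − 0.9687 = 0.4823.
(The classical prediction exceeds c; the relativistic result does not.)

Δ = 0.482c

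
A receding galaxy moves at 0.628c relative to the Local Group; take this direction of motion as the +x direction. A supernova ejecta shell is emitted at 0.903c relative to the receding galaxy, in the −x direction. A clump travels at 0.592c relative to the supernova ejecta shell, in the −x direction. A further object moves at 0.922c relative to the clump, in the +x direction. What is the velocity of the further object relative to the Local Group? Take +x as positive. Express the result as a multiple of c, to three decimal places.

Apply u = (u' + v)/(1 + u'v/c²) successively, working outward toward the Local Group.
Start: velocity of the receding galaxy relative to the Local Group = 0.6280c.
Compose with the supernova ejecta shell (u' = -0.903 in the receding galaxy frame): u_1 = (-0.903 + 0.628) / (1 + (-0.903)·0.628) = -0.2750/0.4329 = -0.6352.
Compose with the clump (u' = -0.592 in the supernova ejecta shell frame): u_2 = (-0.592 + (-0.635)) / (1 + (-0.592)·(-0.635)) = -1.2272/1.3761 = -0.8918.
Compose with the further object (u' = 0.922 in the clump frame): u_3 = (0.922 + (-0.892)) / (1 + 0.922·(-0.892)) = 0.0302/0.1777 = 0.1697.

+0.170c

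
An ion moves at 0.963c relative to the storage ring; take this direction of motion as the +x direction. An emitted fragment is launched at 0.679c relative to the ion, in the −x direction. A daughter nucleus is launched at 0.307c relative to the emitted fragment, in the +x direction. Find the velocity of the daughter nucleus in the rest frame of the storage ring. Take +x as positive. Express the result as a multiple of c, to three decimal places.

Apply u = (u' + v)/(1 + u'v/c²) successively, working outward toward the storage ring.
Start: velocity of the ion relative to the storage ring = 0.9630c.
Compose with the emitted fragment (u' = -0.679 in the ion frame): u_1 = (-0.679 + 0.963) / (1 + (-0.679)·0.963) = 0.2840/0.3461 = 0.8205.
Compose with the daughter nucleus (u' = 0.307 in the emitted fragment frame): u_2 = (0.307 + 0.821) / (1 + 0.307·0.821) = 1.1275/1.2519 = 0.9006.

+0.901c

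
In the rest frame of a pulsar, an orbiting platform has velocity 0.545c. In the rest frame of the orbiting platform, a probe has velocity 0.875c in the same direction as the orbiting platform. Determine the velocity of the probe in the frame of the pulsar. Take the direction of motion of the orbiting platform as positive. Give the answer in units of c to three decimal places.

0.961c

With v = 0.545 and u' = 0.875 (in units of c),
u = (u' + v)/(1 + u'v/c²):
u = (0.875 + 0.545) / (1 + 0.875·0.545) = 1.4200/1.4769 = 0.9615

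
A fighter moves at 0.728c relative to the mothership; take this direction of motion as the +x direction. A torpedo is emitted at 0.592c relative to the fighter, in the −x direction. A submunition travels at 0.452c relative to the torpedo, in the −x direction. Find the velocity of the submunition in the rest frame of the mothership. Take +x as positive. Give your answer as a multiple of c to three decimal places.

-0.239c

Apply u = (u' + v)/(1 + u'v/c²) successively, working outward toward the mothership.
Start: velocity of the fighter relative to the mothership = 0.7280c.
Compose with the torpedo (u' = -0.592 in the fighter frame): u_1 = (-0.592 + 0.728) / (1 + (-0.592)·0.728) = 0.1360/0.5690 = 0.2390.
Compose with the submunition (u' = -0.452 in the torpedo frame): u_2 = (-0.452 + 0.239) / (1 + (-0.452)·0.239) = -0.2130/0.8920 = -0.2388.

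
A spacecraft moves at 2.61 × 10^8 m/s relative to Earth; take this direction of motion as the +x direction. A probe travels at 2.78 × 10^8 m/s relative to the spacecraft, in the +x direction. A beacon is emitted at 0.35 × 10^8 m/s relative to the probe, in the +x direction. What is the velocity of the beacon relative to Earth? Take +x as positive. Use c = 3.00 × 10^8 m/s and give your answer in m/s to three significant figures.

Apply u = (u' + v)/(1 + u'v/c²) successively, working outward toward Earth.
(Dividing each given speed by c = 3.00 × 10^8 m/s to work in units of c.)
Start: velocity of the spacecraft relative to Earth = 0.8700c.
Compose with the probe (u' = 0.927 in the spacecraft frame): u_1 = (0.927 + 0.870) / (1 + 0.927·0.870) = 1.7967/1.8062 = 0.9947.
Compose with the beacon (u' = 0.117 in the probe frame): u_2 = (0.117 + 0.995) / (1 + 0.117·0.995) = 1.1114/1.1161 = 0.9958.
So u = 0.9958 × 3.00 × 10^8 m/s.

2.99 × 10^8 m/s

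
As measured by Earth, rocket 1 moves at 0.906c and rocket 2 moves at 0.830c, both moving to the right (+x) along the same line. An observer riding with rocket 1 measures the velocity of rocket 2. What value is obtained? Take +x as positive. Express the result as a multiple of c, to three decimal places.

-0.306c

β_A = 0.906, β_B = 0.830.
Transform to A's frame with the inverse velocity-addition law: u' = (u − v)/(1 − uv/c²), taking u = β_B and v = β_A.
u' = (0.830 − 0.906) / (1 − (0.906)(0.830)) = -0.0760/0.2480 = -0.3064.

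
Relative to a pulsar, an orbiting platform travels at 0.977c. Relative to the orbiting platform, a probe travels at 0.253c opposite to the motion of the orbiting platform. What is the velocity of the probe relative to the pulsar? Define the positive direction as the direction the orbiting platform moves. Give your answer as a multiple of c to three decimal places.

+0.962c

With v = 0.977 and u' = -0.253 (in units of c),
u = (u' + v)/(1 + u'v/c²):
u = (-0.253 + 0.977) / (1 + (-0.253)·0.977) = 0.7240/0.7528 = 0.9617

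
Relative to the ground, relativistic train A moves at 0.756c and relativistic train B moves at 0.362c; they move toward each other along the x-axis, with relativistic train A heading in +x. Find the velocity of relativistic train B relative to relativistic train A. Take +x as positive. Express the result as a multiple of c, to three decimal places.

β_A = 0.756, β_B = -0.362.
Transform to A's frame with the inverse velocity-addition law: u' = (u − v)/(1 − uv/c²), taking u = β_B and v = β_A.
u' = (-0.362 − 0.756) / (1 − (0.756)(-0.362)) = -1.1180/1.2737 = -0.8778.

-0.878c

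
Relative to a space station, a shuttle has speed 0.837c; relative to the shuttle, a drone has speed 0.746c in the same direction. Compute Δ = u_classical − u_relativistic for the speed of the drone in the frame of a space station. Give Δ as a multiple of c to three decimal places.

Galilean: u_cl = 0.746 + 0.837 = 1.5830.
Relativistic: u_rel = (0.746 + 0.837) / (1 + 0.746·0.837) = 1.5830/1.6244 = 0.9745.
Δ = 1.5830 − 0.9745 = 0.6085.
(The classical prediction exceeds c; the relativistic result does not.)

Δ = 0.608c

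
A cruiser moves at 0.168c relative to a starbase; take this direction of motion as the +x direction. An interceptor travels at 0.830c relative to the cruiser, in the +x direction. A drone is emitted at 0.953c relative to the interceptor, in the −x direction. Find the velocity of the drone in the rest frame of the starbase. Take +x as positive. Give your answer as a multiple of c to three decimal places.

-0.467c

Apply u = (u' + v)/(1 + u'v/c²) successively, working outward toward the starbase.
Start: velocity of the cruiser relative to the starbase = 0.1680c.
Compose with the interceptor (u' = 0.830 in the cruiser frame): u_1 = (0.830 + 0.168) / (1 + 0.830·0.168) = 0.9980/1.1394 = 0.8759.
Compose with the drone (u' = -0.953 in the interceptor frame): u_2 = (-0.953 + 0.876) / (1 + (-0.953)·0.876) = -0.0771/0.1653 = -0.4666.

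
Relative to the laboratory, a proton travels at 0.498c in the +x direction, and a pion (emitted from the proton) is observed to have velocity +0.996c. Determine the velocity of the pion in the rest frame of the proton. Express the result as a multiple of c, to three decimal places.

+0.988c

Invert the composition law: u' = (u − v)/(1 − uv/c²).
u' = (0.996 − 0.498) / (1 − (0.996)(0.498)) = 0.4980/0.5040 = 0.9881.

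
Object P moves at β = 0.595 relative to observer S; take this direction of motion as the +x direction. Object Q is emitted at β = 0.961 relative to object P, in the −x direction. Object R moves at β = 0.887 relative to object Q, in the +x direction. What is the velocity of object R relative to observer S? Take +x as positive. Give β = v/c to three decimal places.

Apply u = (u' + v)/(1 + u'v/c²) successively, working outward toward observer S.
Start: velocity of object P relative to observer S = 0.5950c.
Compose with object Q (u' = -0.961 in object P frame): u_1 = (-0.961 + 0.595) / (1 + (-0.961)·0.595) = -0.3660/0.4282 = -0.8547.
Compose with object R (u' = 0.887 in object Q frame): u_2 = (0.887 + (-0.855)) / (1 + 0.887·(-0.855)) = 0.0323/0.2419 = 0.1334.

β = +0.133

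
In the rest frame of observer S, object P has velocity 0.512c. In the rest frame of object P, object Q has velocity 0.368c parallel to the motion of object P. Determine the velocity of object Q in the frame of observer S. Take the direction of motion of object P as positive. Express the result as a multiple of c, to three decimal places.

With v = 0.512 and u' = 0.368 (in units of c),
u = (u' + v)/(1 + u'v/c²):
u = (0.368 + 0.512) / (1 + 0.368·0.512) = 0.8800/1.1884 = 0.7405

0.740c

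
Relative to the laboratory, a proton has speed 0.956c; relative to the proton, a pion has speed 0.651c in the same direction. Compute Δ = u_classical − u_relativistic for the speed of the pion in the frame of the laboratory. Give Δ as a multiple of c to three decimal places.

Δ = 0.616c

Galilean: u_cl = 0.651 + 0.956 = 1.6070.
Relativistic: u_rel = (0.651 + 0.956) / (1 + 0.651·0.956) = 1.6070/1.6224 = 0.9905.
Δ = 1.6070 − 0.9905 = 0.6165.
(The classical prediction exceeds c; the relativistic result does not.)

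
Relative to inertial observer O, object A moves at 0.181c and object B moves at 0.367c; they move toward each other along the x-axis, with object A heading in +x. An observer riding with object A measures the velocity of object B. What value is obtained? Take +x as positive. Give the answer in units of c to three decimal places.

-0.514c

β_A = 0.181, β_B = -0.367.
Transform to A's frame with the inverse velocity-addition law: u' = (u − v)/(1 − uv/c²), taking u = β_B and v = β_A.
u' = (-0.367 − 0.181) / (1 − (0.181)(-0.367)) = -0.5480/1.0664 = -0.5139.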